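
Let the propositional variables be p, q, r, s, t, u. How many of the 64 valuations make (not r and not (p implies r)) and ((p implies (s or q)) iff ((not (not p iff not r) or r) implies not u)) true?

8

Initial set: {((not r and not (p implies r)) and ((p implies (s or q)) iff ((not (not p iff not r) or r) implies not u)))}.
((not r and not (p implies r)) and ((p implies (s or q)) iff ((not (not p iff not r) or r) implies not u))): α-rule — add (not r and not (p implies r)), ((p implies (s or q)) iff ((not (not p iff not r) or r) implies not u)).
(not r and not (p implies r)): α-rule — add not r, not (p implies r).
not (p implies r): α-rule — add p, not r.
((p implies (s or q)) iff ((not (not p iff not r) or r) implies not u)): β-rule — branch into (p implies (s or q)), ((not (not p iff not r) or r) implies not u)  //  not (p implies (s or q)), not ((not (not p iff not r) or r) implies not u).
  branch 1 (add (p implies (s or q)), ((not (not p iff not r) or r) implies not u)):
    (p implies (s or q)): β-rule — branch into not p  //  (s or q).
      branch 1.1 (add not p):
        × closes — contains both p and not p.
      branch 1.2 (add (s or q)):
        ((not (not p iff not r) or r) implies not u): β-rule — branch into not (not (not p iff not r) or r)  //  not u.
          branch 1.2.1 (add not (not (not p iff not r) or r)):
            not (not (not p iff not r) or r): α-rule — add not not (not p iff not r), not r.
            (s or q): β-rule — branch into s  //  q.
              branch 1.2.1.1 (add s):
                not not (not p iff not r): β-rule — branch into not p, not r  //  not not p, not not r.
                  branch 1.2.1.1.1 (add not p, not r):
                    × closes — contains both p and not p.
                  branch 1.2.1.1.2 (add not not p, not not r):
                    × closes — contains both r and not r.
              branch 1.2.1.2 (add q):
                not not (not p iff not r): β-rule — branch into not p, not r  //  not not p, not not r.
                  branch 1.2.1.2.1 (add not p, not r):
                    × closes — contains both p and not p.
                  branch 1.2.1.2.2 (add not not p, not not r):
                    × closes — contains both r and not r.
          branch 1.2.2 (add not u):
            (s or q): β-rule — branch into s  //  q.
              branch 1.2.2.1 (add s):
                ○ open, literals {p=true, r=false, s=true, u=false}.
              branch 1.2.2.2 (add q):
                ○ open, literals {p=true, q=true, r=false, u=false}.
  branch 2 (add not (p implies (s or q)), not ((not (not p iff not r) or r) implies not u)):
    not (p implies (s or q)): α-rule — add p, not (s or q).
    not ((not (not p iff not r) or r) implies not u): α-rule — add (not (not p iff not r) or r), not not u.
    not (s or q): α-rule — add not s, not q.
    (not (not p iff not r) or r): β-rule — branch into not (not p iff not r)  //  r.
      branch 2.1 (add not (not p iff not r)):
        not (not p iff not r): β-rule — branch into not p, not not r  //  not not p, not r.
          branch 2.1.1 (add not p, not not r):
            × closes — contains both p and not p.
          branch 2.1.2 (add not not p, not r):
            ○ open, literals {p=true, q=false, r=false, s=false, u=true}.
      branch 2.2 (add r):
        × closes — contains both r and not r.
7 branches closed, 3 open.
Each open branch fixes some atoms; the unmentioned ones are free. Counting distinct full assignments: branch {p=true, r=false, s=true, u=false} (q, t) contributes 4 new; branch {p=true, q=true, r=false, u=false} (s, t) contributes 2 new; branch {p=true, q=false, r=false, s=false, u=true} (t) contributes 2 new. Total: 8.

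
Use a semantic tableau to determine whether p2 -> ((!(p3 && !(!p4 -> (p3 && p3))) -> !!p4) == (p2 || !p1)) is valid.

Not valid

Assume the negation and expand:
Initial set: {!(p2 -> ((!(p3 && !(!p4 -> (p3 && p3))) -> !!p4) == (p2 || !p1)))}.
!(p2 -> ((!(p3 && !(!p4 -> (p3 && p3))) -> !!p4) == (p2 || !p1))): α-rule — add p2, !((!(p3 && !(!p4 -> (p3 && p3))) -> !!p4) == (p2 || !p1)).
!((!(p3 && !(!p4 -> (p3 && p3))) -> !!p4) == (p2 || !p1)): β-rule — branch into (!(p3 && !(!p4 -> (p3 && p3))) -> !!p4), !(p2 || !p1)  //  !(!(p3 && !(!p4 -> (p3 && p3))) -> !!p4), (p2 || !p1).
  branch 1 (add (!(p3 && !(!p4 -> (p3 && p3))) -> !!p4), !(p2 || !p1)):
    !(p2 || !p1): α-rule — add !p2, !!p1.
    × closes — contains both p2 and !p2.
  branch 2 (add !(!(p3 && !(!p4 -> (p3 && p3))) -> !!p4), (p2 || !p1)):
    !(!(p3 && !(!p4 -> (p3 && p3))) -> !!p4): α-rule — add !(p3 && !(!p4 -> (p3 && p3))), !!!p4.
    !!!p4: drop double negation, giving !p4.
    (p2 || !p1): β-rule — branch into p2  //  !p1.
      branch 2.1 (add p2):
        !(p3 && !(!p4 -> (p3 && p3))): β-rule — branch into !p3  //  !!(!p4 -> (p3 && p3)).
          branch 2.1.1 (add !p3):
            ○ open, literals {p2=true, p3=false, p4=false}.
          branch 2.1.2 (add !!(!p4 -> (p3 && p3))):
            !!(!p4 -> (p3 && p3)): β-rule — branch into !!p4  //  (p3 && p3).
              branch 2.1.2.1 (add !!p4):
                × closes — contains both p4 and !p4.
              branch 2.1.2.2 (add (p3 && p3)):
                (p3 && p3): α-rule — add p3, p3.
                ○ open, literals {p2=true, p3=true, p4=false}.
      branch 2.2 (add !p1):
        !(p3 && !(!p4 -> (p3 && p3))): β-rule — branch into !p3  //  !!(!p4 -> (p3 && p3)).
          branch 2.2.1 (add !p3):
            ○ open, literals {p1=false, p2=true, p3=false, p4=false}.
          branch 2.2.2 (add !!(!p4 -> (p3 && p3))):
            !!(!p4 -> (p3 && p3)): β-rule — branch into !!p4  //  (p3 && p3).
              branch 2.2.2.1 (add !!p4):
                × closes — contains both p4 and !p4.
              branch 2.2.2.2 (add (p3 && p3)):
                (p3 && p3): α-rule — add p3, p3.
                ○ open, literals {p1=false, p2=true, p3=true, p4=false}.
3 branches closed, 4 open.
An open branch gives a countermodel: p2=true, p3=false, p4=false (unmentioned atoms arbitrary); under it the original formula is false.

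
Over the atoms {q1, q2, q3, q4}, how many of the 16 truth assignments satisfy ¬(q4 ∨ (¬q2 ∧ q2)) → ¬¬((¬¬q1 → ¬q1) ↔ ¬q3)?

Initial set: {(¬(q4 ∨ (¬q2 ∧ q2)) → ¬¬((¬¬q1 → ¬q1) ↔ ¬q3))}.
(¬(q4 ∨ (¬q2 ∧ q2)) → ¬¬((¬¬q1 → ¬q1) ↔ ¬q3)): β-rule — branch into ¬¬(q4 ∨ (¬q2 ∧ q2))  //  ¬¬((¬¬q1 → ¬q1) ↔ ¬q3).
  branch 1 (add ¬¬(q4 ∨ (¬q2 ∧ q2))):
    ¬¬(q4 ∨ (¬q2 ∧ q2)): β-rule — branch into q4  //  (¬q2 ∧ q2).
      branch 1.1 (add q4):
        ○ open, literals {q4=true}.
      branch 1.2 (add (¬q2 ∧ q2)):
        (¬q2 ∧ q2): α-rule — add ¬q2, q2.
        × closes — contains both q2 and ¬q2.
  branch 2 (add ¬¬((¬¬q1 → ¬q1) ↔ ¬q3)):
    ¬¬((¬¬q1 → ¬q1) ↔ ¬q3): drop double negation, giving ((¬¬q1 → ¬q1) ↔ ¬q3).
    ((¬¬q1 → ¬q1) ↔ ¬q3): β-rule — branch into (¬¬q1 → ¬q1), ¬q3  //  ¬(¬¬q1 → ¬q1), ¬¬q3.
      branch 2.1 (add (¬¬q1 → ¬q1), ¬q3):
        (¬¬q1 → ¬q1): β-rule — branch into ¬¬¬q1  //  ¬q1.
          branch 2.1.1 (add ¬¬¬q1):
            ¬¬¬q1: drop double negation, giving ¬q1.
            ○ open, literals {q1=false, q3=false}.
          branch 2.1.2 (add ¬q1):
            ○ open, literals {q1=false, q3=false}.
      branch 2.2 (add ¬(¬¬q1 → ¬q1), ¬¬q3):
        ¬(¬¬q1 → ¬q1): α-rule — add ¬¬q1, ¬¬q1.
        ¬¬q1: drop double negation, giving q1.
        ○ open, literals {q1=true, q3=true}.
1 branch closed, 4 open.
Each open branch fixes some atoms; the unmentioned ones are free. Counting distinct full assignments: branch {q4=true} (q1, q2, q3) contributes 8 new; branch {q1=false, q3=false} (q2, q4) contributes 2 new; branch {q1=false, q3=false} (q2, q4) contributes 0 new; branch {q1=true, q3=true} (q2, q4) contributes 2 new. Total: 12.

12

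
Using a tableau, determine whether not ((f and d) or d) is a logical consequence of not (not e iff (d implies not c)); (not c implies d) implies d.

No

Initial set: {not (not e iff (d implies not c)); ((not c implies d) implies d); not not ((f and d) or d)}.
not (not e iff (d implies not c)): β-rule — branch into not e, not (d implies not c)  //  not not e, (d implies not c).
  branch 1 (add not e, not (d implies not c)):
    not (d implies not c): α-rule — add d, not not c.
    ((not c implies d) implies d): β-rule — branch into not (not c implies d)  //  d.
      branch 1.1 (add not (not c implies d)):
        not (not c implies d): α-rule — add not c, not d.
        × closes — contains both c and not c.
      branch 1.2 (add d):
        not not ((f and d) or d): β-rule — branch into (f and d)  //  d.
          branch 1.2.1 (add (f and d)):
            (f and d): α-rule — add f, d.
            ○ open, literals {c=T, d=T, e=F, f=T}.
          branch 1.2.2 (add d):
            ○ open, literals {c=T, d=T, e=F}.
  branch 2 (add not not e, (d implies not c)):
    ((not c implies d) implies d): β-rule — branch into not (not c implies d)  //  d.
      branch 2.1 (add not (not c implies d)):
        not (not c implies d): α-rule — add not c, not d.
        not not ((f and d) or d): β-rule — branch into (f and d)  //  d.
          branch 2.1.1 (add (f and d)):
            (f and d): α-rule — add f, d.
            × closes — contains both d and not d.
          branch 2.1.2 (add d):
            × closes — contains both d and not d.
      branch 2.2 (add d):
        not not ((f and d) or d): β-rule — branch into (f and d)  //  d.
          branch 2.2.1 (add (f and d)):
            (f and d): α-rule — add f, d.
            (d implies not c): β-rule — branch into not d  //  not c.
              branch 2.2.1.1 (add not d):
                × closes — contains both d and not d.
              branch 2.2.1.2 (add not c):
                ○ open, literals {c=F, d=T, e=T, f=T}.
          branch 2.2.2 (add d):
            (d implies not c): β-rule — branch into not d  //  not c.
              branch 2.2.2.1 (add not d):
                × closes — contains both d and not d.
              branch 2.2.2.2 (add not c):
                ○ open, literals {c=F, d=T, e=T}.
5 branches closed, 4 open.
An open branch gives a countermodel: c=T, d=T, e=F, f=T (unmentioned atoms arbitrary); the premises hold there but the conclusion fails.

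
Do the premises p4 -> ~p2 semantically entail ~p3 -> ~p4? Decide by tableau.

Initial set: {(p4 -> ~p2); ~(~p3 -> ~p4)}.
~(~p3 -> ~p4): α-rule — add ~p3, ~~p4.
(p4 -> ~p2): β-rule — branch into ~p4  //  ~p2.
  branch 1 (add ~p4):
    × closes — contains both p4 and ~p4.
  branch 2 (add ~p2):
    ○ open, literals {p2=false, p3=false, p4=true}.
1 branch closed, 1 open.
An open branch gives a countermodel: p2=false, p3=false, p4=true (unmentioned atoms arbitrary); the premises hold there but the conclusion fails.

No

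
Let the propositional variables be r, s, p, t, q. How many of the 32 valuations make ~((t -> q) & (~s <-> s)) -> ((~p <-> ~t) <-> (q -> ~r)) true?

16

Initial set: {(~((t -> q) & (~s <-> s)) -> ((~p <-> ~t) <-> (q -> ~r)))}.
(~((t -> q) & (~s <-> s)) -> ((~p <-> ~t) <-> (q -> ~r))): β-rule — branch into ~~((t -> q) & (~s <-> s))  //  ((~p <-> ~t) <-> (q -> ~r)).
  branch 1 (add ~~((t -> q) & (~s <-> s))):
    ~~((t -> q) & (~s <-> s)): α-rule — add (t -> q), (~s <-> s).
    (t -> q): β-rule — branch into ~t  //  q.
      branch 1.1 (add ~t):
        (~s <-> s): β-rule — branch into ~s, s  //  ~~s, ~s.
          branch 1.1.1 (add ~s, s):
            × closes — contains both s and ~s.
          branch 1.1.2 (add ~~s, ~s):
            × closes — contains both s and ~s.
      branch 1.2 (add q):
        (~s <-> s): β-rule — branch into ~s, s  //  ~~s, ~s.
          branch 1.2.1 (add ~s, s):
            × closes — contains both s and ~s.
          branch 1.2.2 (add ~~s, ~s):
            × closes — contains both s and ~s.
  branch 2 (add ((~p <-> ~t) <-> (q -> ~r))):
    ((~p <-> ~t) <-> (q -> ~r)): β-rule — branch into (~p <-> ~t), (q -> ~r)  //  ~(~p <-> ~t), ~(q -> ~r).
      branch 2.1 (add (~p <-> ~t), (q -> ~r)):
        (~p <-> ~t): β-rule — branch into ~p, ~t  //  ~~p, ~~t.
          branch 2.1.1 (add ~p, ~t):
            (q -> ~r): β-rule — branch into ~q  //  ~r.
              branch 2.1.1.1 (add ~q):
                ○ open, literals {p=0, q=0, t=0}.
              branch 2.1.1.2 (add ~r):
                ○ open, literals {p=0, r=0, t=0}.
          branch 2.1.2 (add ~~p, ~~t):
            (q -> ~r): β-rule — branch into ~q  //  ~r.
              branch 2.1.2.1 (add ~q):
                ○ open, literals {p=1, q=0, t=1}.
              branch 2.1.2.2 (add ~r):
                ○ open, literals {p=1, r=0, t=1}.
      branch 2.2 (add ~(~p <-> ~t), ~(q -> ~r)):
        ~(q -> ~r): α-rule — add q, ~~r.
        ~(~p <-> ~t): β-rule — branch into ~p, ~~t  //  ~~p, ~t.
          branch 2.2.1 (add ~p, ~~t):
            ○ open, literals {p=0, q=1, r=1, t=1}.
          branch 2.2.2 (add ~~p, ~t):
            ○ open, literals {p=1, q=1, r=1, t=0}.
4 branches closed, 6 open.
Each open branch fixes some atoms; the unmentioned ones are free. Counting distinct full assignments: branch {p=0, q=0, t=0} (r, s) contributes 4 new; branch {p=0, r=0, t=0} (s, q) contributes 2 new; branch {p=1, q=0, t=1} (r, s) contributes 4 new; branch {p=1, r=0, t=1} (s, q) contributes 2 new; branch {p=0, q=1, r=1, t=1} (s) contributes 2 new; branch {p=1, q=1, r=1, t=0} (s) contributes 2 new. Total: 16.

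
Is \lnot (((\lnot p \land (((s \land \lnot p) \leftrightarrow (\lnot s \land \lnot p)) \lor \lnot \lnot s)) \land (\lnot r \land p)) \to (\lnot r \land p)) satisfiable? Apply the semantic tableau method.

Unsatisfiable

Initial set: {T \lnot (((\lnot p \land (((s \land \lnot p) \leftrightarrow (\lnot s \land \lnot p)) \lor \lnot \lnot s)) \land (\lnot r \land p)) \to (\lnot r \land p))}.
T \lnot (((\lnot p \land (((s \land \lnot p) \leftrightarrow (\lnot s \land \lnot p)) \lor \lnot \lnot s)) \land (\lnot r \land p)) \to (\lnot r \land p)): α-rule — add T ((\lnot p \land (((s \land \lnot p) \leftrightarrow (\lnot s \land \lnot p)) \lor \lnot \lnot s)) \land (\lnot r \land p)), F (\lnot r \land p).
T ((\lnot p \land (((s \land \lnot p) \leftrightarrow (\lnot s \land \lnot p)) \lor \lnot \lnot s)) \land (\lnot r \land p)): α-rule — add T (\lnot p \land (((s \land \lnot p) \leftrightarrow (\lnot s \land \lnot p)) \lor \lnot \lnot s)), T (\lnot r \land p).
T (\lnot p \land (((s \land \lnot p) \leftrightarrow (\lnot s \land \lnot p)) \lor \lnot \lnot s)): α-rule — add T \lnot p, T (((s \land \lnot p) \leftrightarrow (\lnot s \land \lnot p)) \lor \lnot \lnot s).
T (\lnot r \land p): α-rule — add T \lnot r, T p.
× closes — contains both p and \lnot p.
All 1 branch closes.
Every branch closed; the formula is unsatisfiable.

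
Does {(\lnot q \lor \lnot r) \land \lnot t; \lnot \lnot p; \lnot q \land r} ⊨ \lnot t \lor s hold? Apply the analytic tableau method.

Yes

Initial set: {((\lnot q \lor \lnot r) \land \lnot t); \lnot \lnot p; (\lnot q \land r); \lnot (\lnot t \lor s)}.
((\lnot q \lor \lnot r) \land \lnot t): α-rule — add (\lnot q \lor \lnot r), \lnot t.
\lnot \lnot p: drop double negation, giving p.
(\lnot q \land r): α-rule — add \lnot q, r.
\lnot (\lnot t \lor s): α-rule — add \lnot \lnot t, \lnot s.
× closes — contains both t and \lnot t.
All 1 branch closes.
Every branch closed, so the premises entail the conclusion.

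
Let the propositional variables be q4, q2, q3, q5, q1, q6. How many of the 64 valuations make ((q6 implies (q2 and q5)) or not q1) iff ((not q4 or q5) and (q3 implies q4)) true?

Initial set: {(((q6 implies (q2 and q5)) or not q1) iff ((not q4 or q5) and (q3 implies q4)))}.
(((q6 implies (q2 and q5)) or not q1) iff ((not q4 or q5) and (q3 implies q4))): β-rule — branch into ((q6 implies (q2 and q5)) or not q1), ((not q4 or q5) and (q3 implies q4))  //  not ((q6 implies (q2 and q5)) or not q1), not ((not q4 or q5) and (q3 implies q4)).
  branch 1 (add ((q6 implies (q2 and q5)) or not q1), ((not q4 or q5) and (q3 implies q4))):
    ((not q4 or q5) and (q3 implies q4)): α-rule — add (not q4 or q5), (q3 implies q4).
    ((q6 implies (q2 and q5)) or not q1): β-rule — branch into (q6 implies (q2 and q5))  //  not q1.
      branch 1.1 (add (q6 implies (q2 and q5))):
        (not q4 or q5): β-rule — branch into not q4  //  q5.
          branch 1.1.1 (add not q4):
            (q3 implies q4): β-rule — branch into not q3  //  q4.
              branch 1.1.1.1 (add not q3):
                (q6 implies (q2 and q5)): β-rule — branch into not q6  //  (q2 and q5).
                  branch 1.1.1.1.1 (add not q6):
                    ○ open, literals {q3=false, q4=false, q6=false}.
                  branch 1.1.1.1.2 (add (q2 and q5)):
                    (q2 and q5): α-rule — add q2, q5.
                    ○ open, literals {q2=true, q3=false, q4=false, q5=true}.
              branch 1.1.1.2 (add q4):
                × closes — contains both q4 and not q4.
          branch 1.1.2 (add q5):
            (q3 implies q4): β-rule — branch into not q3  //  q4.
              branch 1.1.2.1 (add not q3):
                (q6 implies (q2 and q5)): β-rule — branch into not q6  //  (q2 and q5).
                  branch 1.1.2.1.1 (add not q6):
                    ○ open, literals {q3=false, q5=true, q6=false}.
                  branch 1.1.2.1.2 (add (q2 and q5)):
                    (q2 and q5): α-rule — add q2, q5.
                    ○ open, literals {q2=true, q3=false, q5=true}.
              branch 1.1.2.2 (add q4):
                (q6 implies (q2 and q5)): β-rule — branch into not q6  //  (q2 and q5).
                  branch 1.1.2.2.1 (add not q6):
                    ○ open, literals {q4=true, q5=true, q6=false}.
                  branch 1.1.2.2.2 (add (q2 and q5)):
                    (q2 and q5): α-rule — add q2, q5.
                    ○ open, literals {q2=true, q4=true, q5=true}.
      branch 1.2 (add not q1):
        (not q4 or q5): β-rule — branch into not q4  //  q5.
          branch 1.2.1 (add not q4):
            (q3 implies q4): β-rule — branch into not q3  //  q4.
              branch 1.2.1.1 (add not q3):
                ○ open, literals {q1=false, q3=false, q4=false}.
              branch 1.2.1.2 (add q4):
                × closes — contains both q4 and not q4.
          branch 1.2.2 (add q5):
            (q3 implies q4): β-rule — branch into not q3  //  q4.
              branch 1.2.2.1 (add not q3):
                ○ open, literals {q1=false, q3=false, q5=true}.
              branch 1.2.2.2 (add q4):
                ○ open, literals {q1=false, q4=true, q5=true}.
  branch 2 (add not ((q6 implies (q2 and q5)) or not q1), not ((not q4 or q5) and (q3 implies q4))):
    not ((q6 implies (q2 and q5)) or not q1): α-rule — add not (q6 implies (q2 and q5)), not not q1.
    not (q6 implies (q2 and q5)): α-rule — add q6, not (q2 and q5).
    not ((not q4 or q5) and (q3 implies q4)): β-rule — branch into not (not q4 or q5)  //  not (q3 implies q4).
      branch 2.1 (add not (not q4 or q5)):
        not (not q4 or q5): α-rule — add not not q4, not q5.
        not (q2 and q5): β-rule — branch into not q2  //  not q5.
          branch 2.1.1 (add not q2):
            ○ open, literals {q1=true, q2=false, q4=true, q5=false, q6=true}.
          branch 2.1.2 (add not q5):
            ○ open, literals {q1=true, q4=true, q5=false, q6=true}.
      branch 2.2 (add not (q3 implies q4)):
        not (q3 implies q4): α-rule — add q3, not q4.
        not (q2 and q5): β-rule — branch into not q2  //  not q5.
          branch 2.2.1 (add not q2):
            ○ open, literals {q1=true, q2=false, q3=true, q4=false, q6=true}.
          branch 2.2.2 (add not q5):
            ○ open, literals {q1=true, q3=true, q4=false, q5=false, q6=true}.
2 branches closed, 13 open.
Each open branch fixes some atoms; the unmentioned ones are free. Counting distinct full assignments: branch {q3=false, q4=false, q6=false} (q2, q5, q1) contributes 8 new; branch {q2=true, q3=false, q4=false, q5=true} (q1, q6) contributes 2 new; branch {q3=false, q5=true, q6=false} (q4, q2, q1) contributes 4 new; branch {q2=true, q3=false, q5=true} (q4, q1, q6) contributes 2 new; branch {q4=true, q5=true, q6=false} (q2, q3, q1) contributes 4 new; branch {q2=true, q4=true, q5=true} (q3, q1, q6) contributes 2 new; branch {q1=false, q3=false, q4=false} (q2, q5, q6) contributes 3 new; branch {q1=false, q3=false, q5=true} (q4, q2, q6) contributes 1 new; branch {q1=false, q4=true, q5=true} (q2, q3, q6) contributes 1 new; branch {q1=true, q2=false, q4=true, q5=false, q6=true} (q3) contributes 2 new; branch {q1=true, q4=true, q5=false, q6=true} (q2, q3) contributes 2 new; branch {q1=true, q2=false, q3=true, q4=false, q6=true} (q5) contributes 2 new; branch {q1=true, q3=true, q4=false, q5=false, q6=true} (q2) contributes 1 new. Total: 34.

34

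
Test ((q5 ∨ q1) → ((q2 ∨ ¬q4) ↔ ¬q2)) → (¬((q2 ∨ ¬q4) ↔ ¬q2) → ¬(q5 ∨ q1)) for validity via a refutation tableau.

Assume the negation and expand:
Initial set: {¬(((q5 ∨ q1) → ((q2 ∨ ¬q4) ↔ ¬q2)) → (¬((q2 ∨ ¬q4) ↔ ¬q2) → ¬(q5 ∨ q1)))}.
¬(((q5 ∨ q1) → ((q2 ∨ ¬q4) ↔ ¬q2)) → (¬((q2 ∨ ¬q4) ↔ ¬q2) → ¬(q5 ∨ q1))): α-rule — add ((q5 ∨ q1) → ((q2 ∨ ¬q4) ↔ ¬q2)), ¬(¬((q2 ∨ ¬q4) ↔ ¬q2) → ¬(q5 ∨ q1)).
¬(¬((q2 ∨ ¬q4) ↔ ¬q2) → ¬(q5 ∨ q1)): α-rule — add ¬((q2 ∨ ¬q4) ↔ ¬q2), ¬¬(q5 ∨ q1).
((q5 ∨ q1) → ((q2 ∨ ¬q4) ↔ ¬q2)): β-rule — branch into ¬(q5 ∨ q1)  //  ((q2 ∨ ¬q4) ↔ ¬q2).
  branch 1 (add ¬(q5 ∨ q1)):
    ¬(q5 ∨ q1): α-rule — add ¬q5, ¬q1.
    ¬((q2 ∨ ¬q4) ↔ ¬q2): β-rule — branch into (q2 ∨ ¬q4), ¬¬q2  //  ¬(q2 ∨ ¬q4), ¬q2.
      branch 1.1 (add (q2 ∨ ¬q4), ¬¬q2):
        ¬¬(q5 ∨ q1): β-rule — branch into q5  //  q1.
          branch 1.1.1 (add q5):
            × closes — contains both q5 and ¬q5.
          branch 1.1.2 (add q1):
            × closes — contains both q1 and ¬q1.
      branch 1.2 (add ¬(q2 ∨ ¬q4), ¬q2):
        ¬(q2 ∨ ¬q4): α-rule — add ¬q2, ¬¬q4.
        ¬¬(q5 ∨ q1): β-rule — branch into q5  //  q1.
          branch 1.2.1 (add q5):
            × closes — contains both q5 and ¬q5.
          branch 1.2.2 (add q1):
            × closes — contains both q1 and ¬q1.
  branch 2 (add ((q2 ∨ ¬q4) ↔ ¬q2)):
    ¬((q2 ∨ ¬q4) ↔ ¬q2): β-rule — branch into (q2 ∨ ¬q4), ¬¬q2  //  ¬(q2 ∨ ¬q4), ¬q2.
      branch 2.1 (add (q2 ∨ ¬q4), ¬¬q2):
        ¬¬(q5 ∨ q1): β-rule — branch into q5  //  q1.
          branch 2.1.1 (add q5):
            ((q2 ∨ ¬q4) ↔ ¬q2): β-rule — branch into (q2 ∨ ¬q4), ¬q2  //  ¬(q2 ∨ ¬q4), ¬¬q2.
              branch 2.1.1.1 (add (q2 ∨ ¬q4), ¬q2):
                × closes — contains both q2 and ¬q2.
              branch 2.1.1.2 (add ¬(q2 ∨ ¬q4), ¬¬q2):
                ¬(q2 ∨ ¬q4): α-rule — add ¬q2, ¬¬q4.
                × closes — contains both q2 and ¬q2.
          branch 2.1.2 (add q1):
            ((q2 ∨ ¬q4) ↔ ¬q2): β-rule — branch into (q2 ∨ ¬q4), ¬q2  //  ¬(q2 ∨ ¬q4), ¬¬q2.
              branch 2.1.2.1 (add (q2 ∨ ¬q4), ¬q2):
                × closes — contains both q2 and ¬q2.
              branch 2.1.2.2 (add ¬(q2 ∨ ¬q4), ¬¬q2):
                ¬(q2 ∨ ¬q4): α-rule — add ¬q2, ¬¬q4.
                × closes — contains both q2 and ¬q2.
      branch 2.2 (add ¬(q2 ∨ ¬q4), ¬q2):
        ¬(q2 ∨ ¬q4): α-rule — add ¬q2, ¬¬q4.
        ¬¬(q5 ∨ q1): β-rule — branch into q5  //  q1.
          branch 2.2.1 (add q5):
            ((q2 ∨ ¬q4) ↔ ¬q2): β-rule — branch into (q2 ∨ ¬q4), ¬q2  //  ¬(q2 ∨ ¬q4), ¬¬q2.
              branch 2.2.1.1 (add (q2 ∨ ¬q4), ¬q2):
                (q2 ∨ ¬q4): β-rule — branch into q2  //  ¬q4.
                  branch 2.2.1.1.1 (add q2):
                    × closes — contains both q2 and ¬q2.
                  branch 2.2.1.1.2 (add ¬q4):
                    × closes — contains both q4 and ¬q4.
              branch 2.2.1.2 (add ¬(q2 ∨ ¬q4), ¬¬q2):
                × closes — contains both q2 and ¬q2.
          branch 2.2.2 (add q1):
            ((q2 ∨ ¬q4) ↔ ¬q2): β-rule — branch into (q2 ∨ ¬q4), ¬q2  //  ¬(q2 ∨ ¬q4), ¬¬q2.
              branch 2.2.2.1 (add (q2 ∨ ¬q4), ¬q2):
                (q2 ∨ ¬q4): β-rule — branch into q2  //  ¬q4.
                  branch 2.2.2.1.1 (add q2):
                    × closes — contains both q2 and ¬q2.
                  branch 2.2.2.1.2 (add ¬q4):
                    × closes — contains both q4 and ¬q4.
              branch 2.2.2.2 (add ¬(q2 ∨ ¬q4), ¬¬q2):
                × closes — contains both q2 and ¬q2.
All 14 branches close.
Every branch closed, so the negation is unsatisfiable and the formula is valid.

Valid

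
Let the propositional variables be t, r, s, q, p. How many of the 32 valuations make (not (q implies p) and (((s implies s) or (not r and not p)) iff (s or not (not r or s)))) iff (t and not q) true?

18

Initial set: {T ((not (q implies p) and (((s implies s) or (not r and not p)) iff (s or not (not r or s)))) iff (t and not q))}.
T ((not (q implies p) and (((s implies s) or (not r and not p)) iff (s or not (not r or s)))) iff (t and not q)): β-rule — branch into T (not (q implies p) and (((s implies s) or (not r and not p)) iff (s or not (not r or s)))), T (t and not q)  //  F (not (q implies p) and (((s implies s) or (not r and not p)) iff (s or not (not r or s)))), F (t and not q).
  branch 1 (add T (not (q implies p) and (((s implies s) or (not r and not p)) iff (s or not (not r or s)))), T (t and not q)):
    T (not (q implies p) and (((s implies s) or (not r and not p)) iff (s or not (not r or s)))): α-rule — add T not (q implies p), T (((s implies s) or (not r and not p)) iff (s or not (not r or s))).
    T (t and not q): α-rule — add T t, T not q.
    T not (q implies p): α-rule — add T q, F p.
    × closes — contains both q and not q.
  branch 2 (add F (not (q implies p) and (((s implies s) or (not r and not p)) iff (s or not (not r or s)))), F (t and not q)):
    F (not (q implies p) and (((s implies s) or (not r and not p)) iff (s or not (not r or s)))): β-rule — branch into F not (q implies p)  //  F (((s implies s) or (not r and not p)) iff (s or not (not r or s))).
      branch 2.1 (add F not (q implies p)):
        F (t and not q): β-rule — branch into F t  //  F not q.
          branch 2.1.1 (add F t):
            F not (q implies p): β-rule — branch into F q  //  T p.
              branch 2.1.1.1 (add F q):
                ○ open, literals {q=0, t=0}.
              branch 2.1.1.2 (add T p):
                ○ open, literals {p=1, t=0}.
          branch 2.1.2 (add F not q):
            F not (q implies p): β-rule — branch into F q  //  T p.
              branch 2.1.2.1 (add F q):
                × closes — contains both q and not q.
              branch 2.1.2.2 (add T p):
                ○ open, literals {p=1, q=1}.
      branch 2.2 (add F (((s implies s) or (not r and not p)) iff (s or not (not r or s)))):
        F (t and not q): β-rule — branch into F t  //  F not q.
          branch 2.2.1 (add F t):
            F (((s implies s) or (not r and not p)) iff (s or not (not r or s))): β-rule — branch into T ((s implies s) or (not r and not p)), F (s or not (not r or s))  //  F ((s implies s) or (not r and not p)), T (s or not (not r or s)).
              branch 2.2.1.1 (add T ((s implies s) or (not r and not p)), F (s or not (not r or s))):
                F (s or not (not r or s)): α-rule — add F s, F not (not r or s).
                T ((s implies s) or (not r and not p)): β-rule — branch into T (s implies s)  //  T (not r and not p).
                  branch 2.2.1.1.1 (add T (s implies s)):
                    F not (not r or s): β-rule — branch into T not r  //  T s.
                      branch 2.2.1.1.1.1 (add T not r):
                        T (s implies s): β-rule — branch into F s  //  T s.
                          branch 2.2.1.1.1.1.1 (add F s):
                            ○ open, literals {r=0, s=0, t=0}.
                          branch 2.2.1.1.1.1.2 (add T s):
                            × closes — contains both s and not s.
                      branch 2.2.1.1.1.2 (add T s):
                        × closes — contains both s and not s.
                  branch 2.2.1.1.2 (add T (not r and not p)):
                    T (not r and not p): α-rule — add T not r, T not p.
                    F not (not r or s): β-rule — branch into T not r  //  T s.
                      branch 2.2.1.1.2.1 (add T not r):
                        ○ open, literals {p=0, r=0, s=0, t=0}.
                      branch 2.2.1.1.2.2 (add T s):
                        × closes — contains both s and not s.
              branch 2.2.1.2 (add F ((s implies s) or (not r and not p)), T (s or not (not r or s))):
                F ((s implies s) or (not r and not p)): α-rule — add F (s implies s), F (not r and not p).
                F (s implies s): α-rule — add T s, F s.
                × closes — contains both s and not s.
          branch 2.2.2 (add F not q):
            F (((s implies s) or (not r and not p)) iff (s or not (not r or s))): β-rule — branch into T ((s implies s) or (not r and not p)), F (s or not (not r or s))  //  F ((s implies s) or (not r and not p)), T (s or not (not r or s)).
              branch 2.2.2.1 (add T ((s implies s) or (not r and not p)), F (s or not (not r or s))):
                F (s or not (not r or s)): α-rule — add F s, F not (not r or s).
                T ((s implies s) or (not r and not p)): β-rule — branch into T (s implies s)  //  T (not r and not p).
                  branch 2.2.2.1.1 (add T (s implies s)):
                    F not (not r or s): β-rule — branch into T not r  //  T s.
                      branch 2.2.2.1.1.1 (add T not r):
                        T (s implies s): β-rule — branch into F s  //  T s.
                          branch 2.2.2.1.1.1.1 (add F s):
                            ○ open, literals {q=1, r=0, s=0}.
                          branch 2.2.2.1.1.1.2 (add T s):
                            × closes — contains both s and not s.
                      branch 2.2.2.1.1.2 (add T s):
                        × closes — contains both s and not s.
                  branch 2.2.2.1.2 (add T (not r and not p)):
                    T (not r and not p): α-rule — add T not r, T not p.
                    F not (not r or s): β-rule — branch into T not r  //  T s.
                      branch 2.2.2.1.2.1 (add T not r):
                        ○ open, literals {p=0, q=1, r=0, s=0}.
                      branch 2.2.2.1.2.2 (add T s):
                        × closes — contains both s and not s.
              branch 2.2.2.2 (add F ((s implies s) or (not r and not p)), T (s or not (not r or s))):
                F ((s implies s) or (not r and not p)): α-rule — add F (s implies s), F (not r and not p).
                F (s implies s): α-rule — add T s, F s.
                × closes — contains both s and not s.
10 branches closed, 7 open.
Each open branch fixes some atoms; the unmentioned ones are free. Counting distinct full assignments: branch {q=0, t=0} (r, s, p) contributes 8 new; branch {p=1, t=0} (r, s, q) contributes 4 new; branch {p=1, q=1} (t, r, s) contributes 4 new; branch {r=0, s=0, t=0} (q, p) contributes 1 new; branch {p=0, r=0, s=0, t=0} (q) contributes 0 new; branch {q=1, r=0, s=0} (t, p) contributes 1 new; branch {p=0, q=1, r=0, s=0} (t) contributes 0 new. Total: 18.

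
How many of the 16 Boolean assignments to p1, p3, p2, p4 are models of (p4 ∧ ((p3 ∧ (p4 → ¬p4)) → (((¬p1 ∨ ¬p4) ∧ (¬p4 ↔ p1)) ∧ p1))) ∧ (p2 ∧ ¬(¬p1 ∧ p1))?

Initial set: {T ((p4 ∧ ((p3 ∧ (p4 → ¬p4)) → (((¬p1 ∨ ¬p4) ∧ (¬p4 ↔ p1)) ∧ p1))) ∧ (p2 ∧ ¬(¬p1 ∧ p1)))}.
T ((p4 ∧ ((p3 ∧ (p4 → ¬p4)) → (((¬p1 ∨ ¬p4) ∧ (¬p4 ↔ p1)) ∧ p1))) ∧ (p2 ∧ ¬(¬p1 ∧ p1))): α-rule — add T (p4 ∧ ((p3 ∧ (p4 → ¬p4)) → (((¬p1 ∨ ¬p4) ∧ (¬p4 ↔ p1)) ∧ p1))), T (p2 ∧ ¬(¬p1 ∧ p1)).
T (p4 ∧ ((p3 ∧ (p4 → ¬p4)) → (((¬p1 ∨ ¬p4) ∧ (¬p4 ↔ p1)) ∧ p1))): α-rule — add T p4, T ((p3 ∧ (p4 → ¬p4)) → (((¬p1 ∨ ¬p4) ∧ (¬p4 ↔ p1)) ∧ p1)).
T (p2 ∧ ¬(¬p1 ∧ p1)): α-rule — add T p2, T ¬(¬p1 ∧ p1).
T ((p3 ∧ (p4 → ¬p4)) → (((¬p1 ∨ ¬p4) ∧ (¬p4 ↔ p1)) ∧ p1)): β-rule — branch into F (p3 ∧ (p4 → ¬p4))  //  T (((¬p1 ∨ ¬p4) ∧ (¬p4 ↔ p1)) ∧ p1).
  branch 1 (add F (p3 ∧ (p4 → ¬p4))):
    T ¬(¬p1 ∧ p1): β-rule — branch into F ¬p1  //  F p1.
      branch 1.1 (add F ¬p1):
        F (p3 ∧ (p4 → ¬p4)): β-rule — branch into F p3  //  F (p4 → ¬p4).
          branch 1.1.1 (add F p3):
            ○ open, literals {p1=1, p2=1, p3=0, p4=1}.
          branch 1.1.2 (add F (p4 → ¬p4)):
            F (p4 → ¬p4): α-rule — add T p4, F ¬p4.
            ○ open, literals {p1=1, p2=1, p4=1}.
      branch 1.2 (add F p1):
        F (p3 ∧ (p4 → ¬p4)): β-rule — branch into F p3  //  F (p4 → ¬p4).
          branch 1.2.1 (add F p3):
            ○ open, literals {p1=0, p2=1, p3=0, p4=1}.
          branch 1.2.2 (add F (p4 → ¬p4)):
            F (p4 → ¬p4): α-rule — add T p4, F ¬p4.
            ○ open, literals {p1=0, p2=1, p4=1}.
  branch 2 (add T (((¬p1 ∨ ¬p4) ∧ (¬p4 ↔ p1)) ∧ p1)):
    T (((¬p1 ∨ ¬p4) ∧ (¬p4 ↔ p1)) ∧ p1): α-rule — add T ((¬p1 ∨ ¬p4) ∧ (¬p4 ↔ p1)), T p1.
    T ((¬p1 ∨ ¬p4) ∧ (¬p4 ↔ p1)): α-rule — add T (¬p1 ∨ ¬p4), T (¬p4 ↔ p1).
    T ¬(¬p1 ∧ p1): β-rule — branch into F ¬p1  //  F p1.
      branch 2.1 (add F ¬p1):
        T (¬p1 ∨ ¬p4): β-rule — branch into T ¬p1  //  T ¬p4.
          branch 2.1.1 (add T ¬p1):
            × closes — contains both p1 and ¬p1.
          branch 2.1.2 (add T ¬p4):
            × closes — contains both p4 and ¬p4.
      branch 2.2 (add F p1):
        × closes — contains both p1 and ¬p1.
3 branches closed, 4 open.
Each open branch fixes some atoms; the unmentioned ones are free. Counting distinct full assignments: branch {p1=1, p2=1, p3=0, p4=1} (none free) contributes 1 new; branch {p1=1, p2=1, p4=1} (p3) contributes 1 new; branch {p1=0, p2=1, p3=0, p4=1} (none free) contributes 1 new; branch {p1=0, p2=1, p4=1} (p3) contributes 1 new. Total: 4.

4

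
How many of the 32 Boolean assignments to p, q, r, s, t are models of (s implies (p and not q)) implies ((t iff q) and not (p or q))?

14

Initial set: {((s implies (p and not q)) implies ((t iff q) and not (p or q)))}.
((s implies (p and not q)) implies ((t iff q) and not (p or q))): β-rule — branch into not (s implies (p and not q))  //  ((t iff q) and not (p or q)).
  branch 1 (add not (s implies (p and not q))):
    not (s implies (p and not q)): α-rule — add s, not (p and not q).
    not (p and not q): β-rule — branch into not p  //  not not q.
      branch 1.1 (add not p):
        ○ open, literals {p=0, s=1}.
      branch 1.2 (add not not q):
        ○ open, literals {q=1, s=1}.
  branch 2 (add ((t iff q) and not (p or q))):
    ((t iff q) and not (p or q)): α-rule — add (t iff q), not (p or q).
    not (p or q): α-rule — add not p, not q.
    (t iff q): β-rule — branch into t, q  //  not t, not q.
      branch 2.1 (add t, q):
        × closes — contains both q and not q.
      branch 2.2 (add not t, not q):
        ○ open, literals {p=0, q=0, t=0}.
1 branch closed, 3 open.
Each open branch fixes some atoms; the unmentioned ones are free. Counting distinct full assignments: branch {p=0, s=1} (q, r, t) contributes 8 new; branch {q=1, s=1} (p, r, t) contributes 4 new; branch {p=0, q=0, t=0} (r, s) contributes 2 new. Total: 14.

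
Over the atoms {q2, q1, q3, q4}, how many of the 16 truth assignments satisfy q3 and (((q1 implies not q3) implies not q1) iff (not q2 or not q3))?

Initial set: {(q3 and (((q1 implies not q3) implies not q1) iff (not q2 or not q3)))}.
(q3 and (((q1 implies not q3) implies not q1) iff (not q2 or not q3))): α-rule — add q3, (((q1 implies not q3) implies not q1) iff (not q2 or not q3)).
(((q1 implies not q3) implies not q1) iff (not q2 or not q3)): β-rule — branch into ((q1 implies not q3) implies not q1), (not q2 or not q3)  //  not ((q1 implies not q3) implies not q1), not (not q2 or not q3).
  branch 1 (add ((q1 implies not q3) implies not q1), (not q2 or not q3)):
    ((q1 implies not q3) implies not q1): β-rule — branch into not (q1 implies not q3)  //  not q1.
      branch 1.1 (add not (q1 implies not q3)):
        not (q1 implies not q3): α-rule — add q1, not not q3.
        (not q2 or not q3): β-rule — branch into not q2  //  not q3.
          branch 1.1.1 (add not q2):
            ○ open, literals {q1=T, q2=F, q3=T}.
          branch 1.1.2 (add not q3):
            × closes — contains both q3 and not q3.
      branch 1.2 (add not q1):
        (not q2 or not q3): β-rule — branch into not q2  //  not q3.
          branch 1.2.1 (add not q2):
            ○ open, literals {q1=F, q2=F, q3=T}.
          branch 1.2.2 (add not q3):
            × closes — contains both q3 and not q3.
  branch 2 (add not ((q1 implies not q3) implies not q1), not (not q2 or not q3)):
    not ((q1 implies not q3) implies not q1): α-rule — add (q1 implies not q3), not not q1.
    not (not q2 or not q3): α-rule — add not not q2, not not q3.
    (q1 implies not q3): β-rule — branch into not q1  //  not q3.
      branch 2.1 (add not q1):
        × closes — contains both q1 and not q1.
      branch 2.2 (add not q3):
        × closes — contains both q3 and not q3.
4 branches closed, 2 open.
Each open branch fixes some atoms; the unmentioned ones are free. Counting distinct full assignments: branch {q1=T, q2=F, q3=T} (q4) contributes 2 new; branch {q1=F, q2=F, q3=T} (q4) contributes 2 new. Total: 4.

4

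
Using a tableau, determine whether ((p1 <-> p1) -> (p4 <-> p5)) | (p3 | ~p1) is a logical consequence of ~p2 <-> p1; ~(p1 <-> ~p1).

Initial set: {(~p2 <-> p1); ~(p1 <-> ~p1); ~(((p1 <-> p1) -> (p4 <-> p5)) | (p3 | ~p1))}.
~(((p1 <-> p1) -> (p4 <-> p5)) | (p3 | ~p1)): α-rule — add ~((p1 <-> p1) -> (p4 <-> p5)), ~(p3 | ~p1).
~((p1 <-> p1) -> (p4 <-> p5)): α-rule — add (p1 <-> p1), ~(p4 <-> p5).
~(p3 | ~p1): α-rule — add ~p3, ~~p1.
(~p2 <-> p1): β-rule — branch into ~p2, p1  //  ~~p2, ~p1.
  branch 1 (add ~p2, p1):
    ~(p1 <-> ~p1): β-rule — branch into p1, ~~p1  //  ~p1, ~p1.
      branch 1.1 (add p1, ~~p1):
        (p1 <-> p1): β-rule — branch into p1, p1  //  ~p1, ~p1.
          branch 1.1.1 (add p1, p1):
            ~(p4 <-> p5): β-rule — branch into p4, ~p5  //  ~p4, p5.
              branch 1.1.1.1 (add p4, ~p5):
                ○ open, literals {p1=1, p2=0, p3=0, p4=1, p5=0}.
              branch 1.1.1.2 (add ~p4, p5):
                ○ open, literals {p1=1, p2=0, p3=0, p4=0, p5=1}.
          branch 1.1.2 (add ~p1, ~p1):
            × closes — contains both p1 and ~p1.
      branch 1.2 (add ~p1, ~p1):
        × closes — contains both p1 and ~p1.
  branch 2 (add ~~p2, ~p1):
    × closes — contains both p1 and ~p1.
3 branches closed, 2 open.
An open branch gives a countermodel: p1=1, p2=0, p3=0, p4=1, p5=0 (unmentioned atoms arbitrary); the premises hold there but the conclusion fails.

No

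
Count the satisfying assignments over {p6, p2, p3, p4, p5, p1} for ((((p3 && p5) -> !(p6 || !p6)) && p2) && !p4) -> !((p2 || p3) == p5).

60

Initial set: {(((((p3 && p5) -> !(p6 || !p6)) && p2) && !p4) -> !((p2 || p3) == p5))}.
(((((p3 && p5) -> !(p6 || !p6)) && p2) && !p4) -> !((p2 || p3) == p5)): β-rule — branch into !((((p3 && p5) -> !(p6 || !p6)) && p2) && !p4)  //  !((p2 || p3) == p5).
  branch 1 (add !((((p3 && p5) -> !(p6 || !p6)) && p2) && !p4)):
    !((((p3 && p5) -> !(p6 || !p6)) && p2) && !p4): β-rule — branch into !(((p3 && p5) -> !(p6 || !p6)) && p2)  //  !!p4.
      branch 1.1 (add !(((p3 && p5) -> !(p6 || !p6)) && p2)):
        !(((p3 && p5) -> !(p6 || !p6)) && p2): β-rule — branch into !((p3 && p5) -> !(p6 || !p6))  //  !p2.
          branch 1.1.1 (add !((p3 && p5) -> !(p6 || !p6))):
            !((p3 && p5) -> !(p6 || !p6)): α-rule — add (p3 && p5), !!(p6 || !p6).
            (p3 && p5): α-rule — add p3, p5.
            !!(p6 || !p6): β-rule — branch into p6  //  !p6.
              branch 1.1.1.1 (add p6):
                ○ open, literals {p3=true, p5=true, p6=true}.
              branch 1.1.1.2 (add !p6):
                ○ open, literals {p3=true, p5=true, p6=false}.
          branch 1.1.2 (add !p2):
            ○ open, literals {p2=false}.
      branch 1.2 (add !!p4):
        ○ open, literals {p4=true}.
  branch 2 (add !((p2 || p3) == p5)):
    !((p2 || p3) == p5): β-rule — branch into (p2 || p3), !p5  //  !(p2 || p3), p5.
      branch 2.1 (add (p2 || p3), !p5):
        (p2 || p3): β-rule — branch into p2  //  p3.
          branch 2.1.1 (add p2):
            ○ open, literals {p2=true, p5=false}.
          branch 2.1.2 (add p3):
            ○ open, literals {p3=true, p5=false}.
      branch 2.2 (add !(p2 || p3), p5):
        !(p2 || p3): α-rule — add !p2, !p3.
        ○ open, literals {p2=false, p3=false, p5=true}.
0 branches closed, 7 open.
Each open branch fixes some atoms; the unmentioned ones are free. Counting distinct full assignments: branch {p3=true, p5=true, p6=true} (p2, p4, p1) contributes 8 new; branch {p3=true, p5=true, p6=false} (p2, p4, p1) contributes 8 new; branch {p2=false} (p6, p3, p4, p5, p1) contributes 24 new; branch {p4=true} (p6, p2, p3, p5, p1) contributes 12 new; branch {p2=true, p5=false} (p6, p3, p4, p1) contributes 8 new; branch {p3=true, p5=false} (p6, p2, p4, p1) contributes 0 new; branch {p2=false, p3=false, p5=true} (p6, p4, p1) contributes 0 new. Total: 60.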